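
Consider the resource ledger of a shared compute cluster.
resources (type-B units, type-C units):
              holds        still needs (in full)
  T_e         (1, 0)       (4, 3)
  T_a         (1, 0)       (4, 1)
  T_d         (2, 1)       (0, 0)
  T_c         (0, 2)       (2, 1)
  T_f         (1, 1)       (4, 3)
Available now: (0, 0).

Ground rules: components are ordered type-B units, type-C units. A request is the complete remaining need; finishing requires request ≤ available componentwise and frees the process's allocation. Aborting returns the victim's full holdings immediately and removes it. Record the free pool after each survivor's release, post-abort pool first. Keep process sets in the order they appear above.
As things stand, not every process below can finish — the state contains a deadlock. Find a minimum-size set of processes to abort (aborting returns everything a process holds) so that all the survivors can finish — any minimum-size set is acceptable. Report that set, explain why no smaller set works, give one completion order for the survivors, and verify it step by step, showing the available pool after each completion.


The answer: abort T_a and T_f.
Key observation: T_e had no path to completion before; after the abort of T_a and T_f ((2, 1) returned), step 3 is where it fits.
Why nothing smaller works — every single abort fails: T_e alone leaves T_a blocked (short on type-B units); T_a alone leaves T_e blocked (short on type-B units); T_d alone leaves T_e blocked (short on type-B units); T_c alone leaves T_e blocked (short on type-B units); T_f alone leaves T_e blocked (short on type-B units).
One survivor order: T_c, T_d, T_e. Verifying each step (post-abort pool first):
  pool = (2, 1)
  T_c needs (2, 1) <= (2, 1) -> finishes; pool += (0, 2) = (2, 3)
  T_d needs (0, 0) <= (2, 3) -> finishes; pool += (2, 1) = (4, 4)
  T_e needs (4, 3) <= (4, 4) -> finishes; pool += (1, 0) = (5, 4)


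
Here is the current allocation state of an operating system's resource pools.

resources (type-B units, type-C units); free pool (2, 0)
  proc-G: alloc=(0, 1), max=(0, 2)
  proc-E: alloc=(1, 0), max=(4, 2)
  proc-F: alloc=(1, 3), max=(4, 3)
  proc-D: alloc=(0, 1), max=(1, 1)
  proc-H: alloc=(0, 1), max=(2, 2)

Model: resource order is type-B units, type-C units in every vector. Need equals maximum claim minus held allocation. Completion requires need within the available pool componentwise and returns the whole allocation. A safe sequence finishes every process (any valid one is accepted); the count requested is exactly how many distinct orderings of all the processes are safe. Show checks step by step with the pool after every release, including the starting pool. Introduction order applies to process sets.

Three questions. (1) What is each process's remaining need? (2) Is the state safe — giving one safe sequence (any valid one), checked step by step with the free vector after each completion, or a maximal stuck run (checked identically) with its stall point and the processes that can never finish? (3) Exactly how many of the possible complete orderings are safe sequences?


(1) Outstanding need per process (order type-B units, type-C units):
  proc-G: (0, 1)
  proc-E: (3, 2)
  proc-F: (3, 0)
  proc-D: (1, 0)
  proc-H: (2, 1)
(2) The state is UNSAFE.
Key observation: no order helps: past proc-D, proc-H, proc-G, the free pool tops out at (2, 3), below what each blocked process needs in type-B units.
A maximal execution: proc-D, proc-H, proc-G — then nothing else fits. Check, step by step:
  pool = (2, 0)
  run proc-D (needs (1, 0), free (2, 0)); after release of (0, 1) the pool is (2, 1)
  run proc-H (needs (2, 1), free (2, 1)); after release of (0, 1) the pool is (2, 2)
  run proc-G (needs (0, 1), free (2, 2)); after release of (0, 1) the pool is (2, 3)
  proc-E still needs (3, 2) but only (2, 3) is free — short on type-B units
  proc-F still needs (3, 0) but only (2, 3) is free — short on type-B units
Never able to finish: proc-E and proc-F.
(3) The exact count: 0 of the possible complete orderings are safe sequences.


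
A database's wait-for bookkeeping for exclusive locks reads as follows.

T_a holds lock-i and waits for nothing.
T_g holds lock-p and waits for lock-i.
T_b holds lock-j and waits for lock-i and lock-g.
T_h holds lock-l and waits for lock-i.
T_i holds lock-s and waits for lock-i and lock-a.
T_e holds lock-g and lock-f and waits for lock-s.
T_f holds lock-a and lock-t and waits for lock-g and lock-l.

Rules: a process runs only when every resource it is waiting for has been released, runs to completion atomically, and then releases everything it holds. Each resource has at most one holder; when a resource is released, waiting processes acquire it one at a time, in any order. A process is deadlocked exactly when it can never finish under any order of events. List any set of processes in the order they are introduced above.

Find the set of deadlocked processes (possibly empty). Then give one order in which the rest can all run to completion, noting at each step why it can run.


Deadlocked set: T_b, T_i, T_e and T_f.
Key observation: the cycle T_e -> T_i -> T_f -> T_e can never break — each member waits on the next; T_b waits into the deadlock from upstream.
A valid finishing order for the others: T_a, T_h, T_g.
Step-by-step check:
  run T_a (it waits on nothing); releases lock-i
  run T_h (all its waits — lock-i — are resolved); releases lock-l
  run T_g (all its waits — lock-i — are resolved); releases lock-p


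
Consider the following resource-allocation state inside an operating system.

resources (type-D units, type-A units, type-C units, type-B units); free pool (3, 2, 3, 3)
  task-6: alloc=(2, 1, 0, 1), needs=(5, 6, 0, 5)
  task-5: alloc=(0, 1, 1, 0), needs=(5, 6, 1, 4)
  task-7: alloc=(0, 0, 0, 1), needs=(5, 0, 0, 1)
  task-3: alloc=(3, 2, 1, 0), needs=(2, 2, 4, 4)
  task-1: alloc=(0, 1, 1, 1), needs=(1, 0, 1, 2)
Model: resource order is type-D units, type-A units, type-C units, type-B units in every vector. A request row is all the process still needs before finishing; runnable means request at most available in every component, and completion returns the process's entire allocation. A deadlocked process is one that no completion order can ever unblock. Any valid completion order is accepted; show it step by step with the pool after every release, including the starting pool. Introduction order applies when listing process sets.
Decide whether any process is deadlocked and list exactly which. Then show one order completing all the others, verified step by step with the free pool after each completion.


Deadlocked set: task-6 and task-5.
Key observation: after task-1, task-3, task-7 complete, (6, 5, 5, 5) is the best the pool ever gets, yet each leftover process wants more type-A units.
A valid finishing order for the others: task-1, task-3, task-7. Step-by-step check:
  pool = (3, 2, 3, 3)
  task-1: need (1, 0, 1, 2) fits (3, 2, 3, 3); releases (0, 1, 1, 1), pool now (3, 3, 4, 4)
  task-3: need (2, 2, 4, 4) fits (3, 3, 4, 4); releases (3, 2, 1, 0), pool now (6, 5, 5, 4)
  task-7: need (5, 0, 0, 1) fits (6, 5, 5, 4); releases (0, 0, 0, 1), pool now (6, 5, 5, 5)
The stuck group stays short no matter what:
  task-6 still needs (5, 6, 0, 5) but only (6, 5, 5, 5) is free — short on type-A units
  task-5 still needs (5, 6, 1, 4) but only (6, 5, 5, 5) is free — short on type-A units


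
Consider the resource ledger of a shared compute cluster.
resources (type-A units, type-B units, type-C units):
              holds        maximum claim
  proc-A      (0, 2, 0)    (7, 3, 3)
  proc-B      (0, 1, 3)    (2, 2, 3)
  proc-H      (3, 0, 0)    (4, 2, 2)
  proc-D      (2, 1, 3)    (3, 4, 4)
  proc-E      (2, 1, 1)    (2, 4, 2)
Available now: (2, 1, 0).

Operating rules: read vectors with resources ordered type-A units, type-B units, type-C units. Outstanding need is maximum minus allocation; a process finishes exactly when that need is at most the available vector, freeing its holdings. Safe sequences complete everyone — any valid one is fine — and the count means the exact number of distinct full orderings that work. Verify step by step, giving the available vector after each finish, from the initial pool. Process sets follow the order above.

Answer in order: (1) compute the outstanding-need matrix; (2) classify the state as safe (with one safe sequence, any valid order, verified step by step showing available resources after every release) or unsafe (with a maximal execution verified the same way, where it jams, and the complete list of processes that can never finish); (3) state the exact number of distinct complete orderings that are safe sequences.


(1) Need matrix, components ordered type-A units, type-B units, type-C units:
  proc-A: (7, 1, 3)
  proc-B: (2, 1, 0)
  proc-H: (1, 2, 2)
  proc-D: (1, 3, 1)
  proc-E: (0, 3, 1)
(2) The state is UNSAFE.
Key observation: after proc-B, proc-H the pool peaks at (5, 2, 3), and each blocked process is short somewhere: proc-A on type-A units; proc-D on type-B units; proc-E on type-B units.
The run proc-B, proc-H cannot be extended any further. Walking it through:
  pool = (2, 1, 0)
  proc-B: need (2, 1, 0) fits (2, 1, 0); releases (0, 1, 3), pool now (2, 2, 3)
  proc-H: need (1, 2, 2) fits (2, 2, 3); releases (3, 0, 0), pool now (5, 2, 3)
  proc-A cannot run: need (7, 1, 3) vs free (5, 2, 3) (insufficient type-A units)
  proc-D cannot run: need (1, 3, 1) vs free (5, 2, 3) (insufficient type-B units)
  proc-E cannot run: need (0, 3, 1) vs free (5, 2, 3) (insufficient type-B units)
Never able to finish: proc-A, proc-D and proc-E.
(3) Exactly 0 of the possible complete orderings are safe sequences.


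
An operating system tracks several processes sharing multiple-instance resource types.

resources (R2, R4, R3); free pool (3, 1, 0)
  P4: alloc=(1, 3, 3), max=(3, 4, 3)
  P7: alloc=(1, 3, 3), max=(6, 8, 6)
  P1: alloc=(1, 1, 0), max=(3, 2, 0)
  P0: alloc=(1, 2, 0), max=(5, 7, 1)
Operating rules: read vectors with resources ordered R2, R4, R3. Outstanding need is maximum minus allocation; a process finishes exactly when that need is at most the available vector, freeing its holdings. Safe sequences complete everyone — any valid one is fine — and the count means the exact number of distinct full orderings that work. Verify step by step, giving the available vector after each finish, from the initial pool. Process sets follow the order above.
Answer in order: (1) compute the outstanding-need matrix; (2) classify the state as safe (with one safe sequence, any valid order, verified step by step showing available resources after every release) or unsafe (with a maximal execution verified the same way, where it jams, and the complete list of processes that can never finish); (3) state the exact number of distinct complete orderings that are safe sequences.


(1) Remaining need (order R2, R4, R3):
  P4: (2, 1, 0)
  P7: (5, 5, 3)
  P1: (2, 1, 0)
  P0: (4, 5, 1)
(2) SAFE — a valid safe sequence is P4, P1, P7, P0.
Key observation: the first exact fit in this order is P4 — it needs (2, 1, 0) with (3, 1, 0) free, meeting a requested resource to the last unit.
Walking it through:
  pool = (3, 1, 0)
  P4: need (2, 1, 0) fits (3, 1, 0); releases (1, 3, 3), pool now (4, 4, 3)
  P1: need (2, 1, 0) fits (4, 4, 3); releases (1, 1, 0), pool now (5, 5, 3)
  P7: need (5, 5, 3) fits (5, 5, 3); releases (1, 3, 3), pool now (6, 8, 6)
  P0: need (4, 5, 1) fits (6, 8, 6); releases (1, 2, 0), pool now (7, 10, 6)
(3) Precisely 4 of the possible complete orderings are safe sequences.


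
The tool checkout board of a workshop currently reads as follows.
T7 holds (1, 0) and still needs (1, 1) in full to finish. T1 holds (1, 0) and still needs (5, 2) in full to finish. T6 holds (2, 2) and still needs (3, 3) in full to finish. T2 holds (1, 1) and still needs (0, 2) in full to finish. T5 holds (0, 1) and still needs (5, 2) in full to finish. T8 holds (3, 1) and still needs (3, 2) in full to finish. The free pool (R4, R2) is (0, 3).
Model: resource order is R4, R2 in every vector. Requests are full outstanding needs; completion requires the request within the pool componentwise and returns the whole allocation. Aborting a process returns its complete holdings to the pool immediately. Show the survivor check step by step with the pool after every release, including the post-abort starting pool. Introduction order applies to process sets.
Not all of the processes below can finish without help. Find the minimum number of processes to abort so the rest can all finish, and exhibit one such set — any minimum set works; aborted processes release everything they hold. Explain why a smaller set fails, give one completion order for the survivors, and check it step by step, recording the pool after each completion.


Abort T1.
Key observation: before aborting T1, T8 was permanently blocked — no order could ever run it; afterwards it completes at step 3.
Why nothing smaller works: aborting no one leaves the state deadlocked as given.
The survivors complete as T7, T2, T8, T6, T5. Walking it through (starting from the post-abort pool):
  pool = (1, 3)
  T7: need (1, 1) fits (1, 3); releases (1, 0), pool now (2, 3)
  T2: need (0, 2) fits (2, 3); releases (1, 1), pool now (3, 4)
  T8: need (3, 2) fits (3, 4); releases (3, 1), pool now (6, 5)
  T6: need (3, 3) fits (6, 5); releases (2, 2), pool now (8, 7)
  T5: need (5, 2) fits (8, 7); releases (0, 1), pool now (8, 8)


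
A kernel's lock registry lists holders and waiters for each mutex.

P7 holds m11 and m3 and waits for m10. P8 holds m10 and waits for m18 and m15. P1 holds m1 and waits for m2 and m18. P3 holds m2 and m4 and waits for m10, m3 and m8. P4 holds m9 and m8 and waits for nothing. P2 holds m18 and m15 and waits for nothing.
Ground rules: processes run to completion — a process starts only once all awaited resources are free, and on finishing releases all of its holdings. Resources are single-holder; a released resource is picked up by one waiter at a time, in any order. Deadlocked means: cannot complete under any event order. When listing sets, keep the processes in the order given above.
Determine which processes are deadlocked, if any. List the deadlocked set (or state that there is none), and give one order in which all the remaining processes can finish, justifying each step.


The deadlocked set is empty.
Key observation: every chain of waits terminates; starting from the processes that wait on nothing, all the rest unlock in turn.
One completion order for the rest: P2, P4, P8, P7, P3, P1.
Step-by-step check:
  P2 waits on nothing -> runs at once and releases m18 and m15
  P4 waits on nothing -> runs at once and releases m9 and m8
  P8: everything it awaited (m18 and m15) is free; runs, freeing m10
  P7: everything it awaited (m10) is free; runs, freeing m11 and m3
  P3: everything it awaited (m10, m3 and m8) is free; runs, freeing m2 and m4
  P1: everything it awaited (m2 and m18) is free; runs, freeing m1


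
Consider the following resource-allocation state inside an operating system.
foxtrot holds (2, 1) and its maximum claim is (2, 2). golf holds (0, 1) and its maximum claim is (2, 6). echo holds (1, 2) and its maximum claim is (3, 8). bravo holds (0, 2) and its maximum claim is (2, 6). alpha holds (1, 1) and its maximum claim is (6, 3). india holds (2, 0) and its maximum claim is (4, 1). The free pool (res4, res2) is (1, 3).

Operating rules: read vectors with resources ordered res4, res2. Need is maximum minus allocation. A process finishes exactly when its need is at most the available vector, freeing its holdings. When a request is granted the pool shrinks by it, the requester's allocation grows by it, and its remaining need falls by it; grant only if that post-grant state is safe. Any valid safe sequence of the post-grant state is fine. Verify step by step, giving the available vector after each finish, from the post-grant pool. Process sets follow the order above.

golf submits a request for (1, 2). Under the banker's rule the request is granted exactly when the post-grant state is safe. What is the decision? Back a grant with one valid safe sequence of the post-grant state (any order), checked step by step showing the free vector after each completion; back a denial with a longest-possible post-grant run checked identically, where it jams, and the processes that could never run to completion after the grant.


DENY. Granting would leave the state unsafe.
Key observation: after foxtrot, india the pool peaks at (4, 2), and each blocked process is short somewhere: golf on res2; echo on res2; bravo on res2; alpha on res4.
After a pretend grant, a maximal execution: foxtrot, india — then nothing else fits. Walking it through:
  pool = (0, 1)
  foxtrot needs (0, 1) <= (0, 1) -> finishes; pool += (2, 1) = (2, 2)
  india needs (2, 1) <= (2, 2) -> finishes; pool += (2, 0) = (4, 2)
  blocked: golf wants (1, 3), pool (4, 2) — not enough res2
  blocked: echo wants (2, 6), pool (4, 2) — not enough res2
  blocked: bravo wants (2, 4), pool (4, 2) — not enough res2
  blocked: alpha wants (5, 2), pool (4, 2) — not enough res4
Had the request been granted, golf, echo, bravo and alpha could never finish.


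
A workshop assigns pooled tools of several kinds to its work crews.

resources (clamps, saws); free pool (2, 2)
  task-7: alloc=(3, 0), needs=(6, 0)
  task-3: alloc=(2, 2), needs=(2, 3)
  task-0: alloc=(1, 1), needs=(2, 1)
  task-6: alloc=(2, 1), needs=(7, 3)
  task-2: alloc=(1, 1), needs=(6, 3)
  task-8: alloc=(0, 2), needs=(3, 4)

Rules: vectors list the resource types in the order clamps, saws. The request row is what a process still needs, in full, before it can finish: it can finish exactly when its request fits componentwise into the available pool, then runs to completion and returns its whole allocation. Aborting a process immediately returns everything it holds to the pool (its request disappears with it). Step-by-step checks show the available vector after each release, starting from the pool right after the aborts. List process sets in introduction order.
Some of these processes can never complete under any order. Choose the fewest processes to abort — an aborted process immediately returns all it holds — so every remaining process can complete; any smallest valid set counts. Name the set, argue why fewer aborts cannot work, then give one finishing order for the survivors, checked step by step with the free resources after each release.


Abort task-7.
Key observation: before aborting task-7, task-2 was permanently blocked — no order could ever run it; afterwards it completes at step 2.
Minimality: the empty abort set fails — the state is deadlocked as it stands.
One survivor order: task-0, task-2, task-6, task-3, task-8. Step-by-step check (post-abort pool first):
  pool = (5, 2)
  task-0 needs (2, 1) <= (5, 2) -> finishes; pool += (1, 1) = (6, 3)
  task-2 needs (6, 3) <= (6, 3) -> finishes; pool += (1, 1) = (7, 4)
  task-6 needs (7, 3) <= (7, 4) -> finishes; pool += (2, 1) = (9, 5)
  task-3 needs (2, 3) <= (9, 5) -> finishes; pool += (2, 2) = (11, 7)
  task-8 needs (3, 4) <= (11, 7) -> finishes; pool += (0, 2) = (11, 9)


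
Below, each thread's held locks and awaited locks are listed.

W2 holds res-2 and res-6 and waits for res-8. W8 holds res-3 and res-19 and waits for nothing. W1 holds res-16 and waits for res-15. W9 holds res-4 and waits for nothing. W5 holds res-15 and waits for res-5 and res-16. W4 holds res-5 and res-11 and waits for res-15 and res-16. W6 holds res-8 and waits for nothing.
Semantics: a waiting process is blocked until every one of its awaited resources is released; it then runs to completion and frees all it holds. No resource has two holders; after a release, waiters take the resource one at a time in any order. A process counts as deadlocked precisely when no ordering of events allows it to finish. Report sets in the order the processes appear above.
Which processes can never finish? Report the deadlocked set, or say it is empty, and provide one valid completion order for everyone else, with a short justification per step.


The deadlocked set is W1, W5 and W4.
Key observation: W1 -> W5 -> W1 is a circular wait — nothing in it can go first; W4 is caught in further circular waits.
The rest can finish in the order W9, W8, W6, W2.
Walking it through:
  W9 waits on nothing -> runs at once and releases res-4
  W8 waits on nothing -> runs at once and releases res-3 and res-19
  W6 waits on nothing -> runs at once and releases res-8
  W2 waits on res-8 — all released -> runs and releases res-2 and res-6


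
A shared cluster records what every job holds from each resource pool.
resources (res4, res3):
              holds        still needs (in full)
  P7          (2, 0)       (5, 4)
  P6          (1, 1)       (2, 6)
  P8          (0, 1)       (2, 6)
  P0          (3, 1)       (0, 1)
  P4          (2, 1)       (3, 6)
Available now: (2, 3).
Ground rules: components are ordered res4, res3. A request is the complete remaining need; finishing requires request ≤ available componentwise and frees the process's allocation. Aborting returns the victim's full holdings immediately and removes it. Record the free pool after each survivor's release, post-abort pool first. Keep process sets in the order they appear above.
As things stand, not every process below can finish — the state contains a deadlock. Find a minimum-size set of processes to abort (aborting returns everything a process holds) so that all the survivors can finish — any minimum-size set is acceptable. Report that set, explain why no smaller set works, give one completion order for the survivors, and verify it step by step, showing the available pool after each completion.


Abort P6 and P4.
Key observation: aborting P6 and P4 returns (3, 2), and P8 — hopeless before — runs at step 2 with the returned capacity in the pool.
Why nothing smaller works — every single abort fails: P7 alone leaves P6 blocked (short on res3); P6 alone leaves P8 blocked (short on res3); P8 alone leaves P6 blocked (short on res3); P0 alone leaves P6 blocked (short on res3); P4 alone leaves P6 blocked (short on res3).
One survivor order: P0, P8, P7. Verifying each step (post-abort pool first):
  pool = (5, 5)
  P0 needs (0, 1) <= (5, 5) -> finishes; pool += (3, 1) = (8, 6)
  P8 needs (2, 6) <= (8, 6) -> finishes; pool += (0, 1) = (8, 7)
  P7 needs (5, 4) <= (8, 7) -> finishes; pool += (2, 0) = (10, 7)


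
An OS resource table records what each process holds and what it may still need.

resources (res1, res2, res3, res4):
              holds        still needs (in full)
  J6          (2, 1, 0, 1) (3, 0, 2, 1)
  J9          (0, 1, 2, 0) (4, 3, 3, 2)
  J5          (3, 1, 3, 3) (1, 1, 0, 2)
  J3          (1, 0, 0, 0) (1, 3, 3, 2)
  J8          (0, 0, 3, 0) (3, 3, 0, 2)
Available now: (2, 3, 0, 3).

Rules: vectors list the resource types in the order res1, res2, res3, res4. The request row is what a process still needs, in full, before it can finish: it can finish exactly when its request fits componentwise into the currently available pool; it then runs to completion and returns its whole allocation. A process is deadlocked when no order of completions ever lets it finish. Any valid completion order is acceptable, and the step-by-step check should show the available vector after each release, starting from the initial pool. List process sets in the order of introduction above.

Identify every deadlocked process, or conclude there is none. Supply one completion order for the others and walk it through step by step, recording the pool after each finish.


The deadlocked set is empty.
Key observation: J5 can run right away; the returned allocation unlocks the remaining processes in turn.
The rest can finish in the order J5, J8, J3, J6, J9. Walking it through:
  pool = (2, 3, 0, 3)
  J5: need (1, 1, 0, 2) fits (2, 3, 0, 3); releases (3, 1, 3, 3), pool now (5, 4, 3, 6)
  J8: need (3, 3, 0, 2) fits (5, 4, 3, 6); releases (0, 0, 3, 0), pool now (5, 4, 6, 6)
  J3: need (1, 3, 3, 2) fits (5, 4, 6, 6); releases (1, 0, 0, 0), pool now (6, 4, 6, 6)
  J6: need (3, 0, 2, 1) fits (6, 4, 6, 6); releases (2, 1, 0, 1), pool now (8, 5, 6, 7)
  J9: need (4, 3, 3, 2) fits (8, 5, 6, 7); releases (0, 1, 2, 0), pool now (8, 6, 8, 7)


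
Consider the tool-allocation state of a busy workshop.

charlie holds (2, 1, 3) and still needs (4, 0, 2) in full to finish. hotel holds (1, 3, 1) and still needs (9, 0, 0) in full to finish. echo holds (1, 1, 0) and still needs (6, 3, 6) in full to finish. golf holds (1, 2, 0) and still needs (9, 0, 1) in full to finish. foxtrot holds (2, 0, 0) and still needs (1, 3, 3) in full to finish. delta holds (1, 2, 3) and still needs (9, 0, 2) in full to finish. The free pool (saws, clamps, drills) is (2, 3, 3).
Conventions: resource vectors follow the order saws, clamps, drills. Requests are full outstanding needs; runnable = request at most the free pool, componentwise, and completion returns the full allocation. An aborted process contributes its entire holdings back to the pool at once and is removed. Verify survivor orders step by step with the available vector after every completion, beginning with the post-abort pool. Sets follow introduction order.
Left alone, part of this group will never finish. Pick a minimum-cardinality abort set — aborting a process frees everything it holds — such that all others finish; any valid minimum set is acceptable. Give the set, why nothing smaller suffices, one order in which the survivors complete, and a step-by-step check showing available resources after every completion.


Abort golf and delta.
Key observation: before aborting golf and delta, hotel was permanently blocked — no order could ever run it; afterwards it completes at step 4.
Why nothing smaller works — every single abort fails: charlie alone leaves hotel blocked (short on saws); hotel alone leaves golf blocked (short on saws); echo alone leaves hotel blocked (short on saws); golf alone leaves hotel blocked (short on saws); foxtrot alone leaves hotel blocked (short on saws); delta alone leaves hotel blocked (short on saws).
Survivors finish in the order: charlie, echo, foxtrot, hotel. Verifying each step (pool after the aborts first):
  pool = (4, 7, 6)
  charlie needs (4, 0, 2) <= (4, 7, 6) -> finishes; pool += (2, 1, 3) = (6, 8, 9)
  echo needs (6, 3, 6) <= (6, 8, 9) -> finishes; pool += (1, 1, 0) = (7, 9, 9)
  foxtrot needs (1, 3, 3) <= (7, 9, 9) -> finishes; pool += (2, 0, 0) = (9, 9, 9)
  hotel needs (9, 0, 0) <= (9, 9, 9) -> finishes; pool += (1, 3, 1) = (10, 12, 10)


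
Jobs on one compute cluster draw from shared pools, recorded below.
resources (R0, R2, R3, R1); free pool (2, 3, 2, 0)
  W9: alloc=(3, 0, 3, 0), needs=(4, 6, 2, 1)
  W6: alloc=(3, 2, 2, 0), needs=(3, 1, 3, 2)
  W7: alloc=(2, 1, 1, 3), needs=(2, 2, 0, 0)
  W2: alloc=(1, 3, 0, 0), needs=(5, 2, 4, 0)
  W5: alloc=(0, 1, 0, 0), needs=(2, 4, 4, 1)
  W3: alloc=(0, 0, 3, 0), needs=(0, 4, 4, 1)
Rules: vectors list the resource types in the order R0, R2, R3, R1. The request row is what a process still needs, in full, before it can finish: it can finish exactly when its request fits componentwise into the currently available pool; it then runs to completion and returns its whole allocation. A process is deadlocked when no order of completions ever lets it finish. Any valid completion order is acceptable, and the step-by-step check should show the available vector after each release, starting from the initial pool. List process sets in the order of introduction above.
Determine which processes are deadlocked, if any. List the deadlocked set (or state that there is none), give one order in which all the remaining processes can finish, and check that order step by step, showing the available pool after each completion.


No process is deadlocked.
Key observation: no deadlock: W7 fits now, and the freed resources carry the rest through.
The rest can finish in the order W7, W6, W2, W9, W5, W3. Step-by-step check:
  pool = (2, 3, 2, 0)
  W7 needs (2, 2, 0, 0) <= (2, 3, 2, 0) -> finishes; pool += (2, 1, 1, 3) = (4, 4, 3, 3)
  W6 needs (3, 1, 3, 2) <= (4, 4, 3, 3) -> finishes; pool += (3, 2, 2, 0) = (7, 6, 5, 3)
  W2 needs (5, 2, 4, 0) <= (7, 6, 5, 3) -> finishes; pool += (1, 3, 0, 0) = (8, 9, 5, 3)
  W9 needs (4, 6, 2, 1) <= (8, 9, 5, 3) -> finishes; pool += (3, 0, 3, 0) = (11, 9, 8, 3)
  W5 needs (2, 4, 4, 1) <= (11, 9, 8, 3) -> finishes; pool += (0, 1, 0, 0) = (11, 10, 8, 3)
  W3 needs (0, 4, 4, 1) <= (11, 10, 8, 3) -> finishes; pool += (0, 0, 3, 0) = (11, 10, 11, 3)


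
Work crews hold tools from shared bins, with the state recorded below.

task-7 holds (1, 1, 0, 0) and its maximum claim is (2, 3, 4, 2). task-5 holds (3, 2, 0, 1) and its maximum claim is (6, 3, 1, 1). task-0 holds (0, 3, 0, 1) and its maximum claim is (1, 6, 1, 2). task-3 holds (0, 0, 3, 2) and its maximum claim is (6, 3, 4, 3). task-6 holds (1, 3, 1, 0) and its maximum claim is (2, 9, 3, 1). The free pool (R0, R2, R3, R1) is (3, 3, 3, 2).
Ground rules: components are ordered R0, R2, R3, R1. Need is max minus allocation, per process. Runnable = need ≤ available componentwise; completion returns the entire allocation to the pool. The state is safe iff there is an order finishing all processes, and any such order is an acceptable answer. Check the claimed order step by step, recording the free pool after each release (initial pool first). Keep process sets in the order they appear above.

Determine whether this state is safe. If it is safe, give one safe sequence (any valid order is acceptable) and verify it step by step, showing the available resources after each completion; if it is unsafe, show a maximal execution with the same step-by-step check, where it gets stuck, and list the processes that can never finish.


SAFE. One safe sequence: task-5, task-0, task-6, task-3, task-7.
Key observation: at task-5 the run first touches a limit — (3, 1, 1, 0) against (3, 3, 3, 2), exact on a resource it actually requests.
Step-by-step check:
  pool = (3, 3, 3, 2)
  task-5 needs (3, 1, 1, 0) <= (3, 3, 3, 2) -> finishes; pool += (3, 2, 0, 1) = (6, 5, 3, 3)
  task-0 needs (1, 3, 1, 1) <= (6, 5, 3, 3) -> finishes; pool += (0, 3, 0, 1) = (6, 8, 3, 4)
  task-6 needs (1, 6, 2, 1) <= (6, 8, 3, 4) -> finishes; pool += (1, 3, 1, 0) = (7, 11, 4, 4)
  task-3 needs (6, 3, 1, 1) <= (7, 11, 4, 4) -> finishes; pool += (0, 0, 3, 2) = (7, 11, 7, 6)
  task-7 needs (1, 2, 4, 2) <= (7, 11, 7, 6) -> finishes; pool += (1, 1, 0, 0) = (8, 12, 7, 6)


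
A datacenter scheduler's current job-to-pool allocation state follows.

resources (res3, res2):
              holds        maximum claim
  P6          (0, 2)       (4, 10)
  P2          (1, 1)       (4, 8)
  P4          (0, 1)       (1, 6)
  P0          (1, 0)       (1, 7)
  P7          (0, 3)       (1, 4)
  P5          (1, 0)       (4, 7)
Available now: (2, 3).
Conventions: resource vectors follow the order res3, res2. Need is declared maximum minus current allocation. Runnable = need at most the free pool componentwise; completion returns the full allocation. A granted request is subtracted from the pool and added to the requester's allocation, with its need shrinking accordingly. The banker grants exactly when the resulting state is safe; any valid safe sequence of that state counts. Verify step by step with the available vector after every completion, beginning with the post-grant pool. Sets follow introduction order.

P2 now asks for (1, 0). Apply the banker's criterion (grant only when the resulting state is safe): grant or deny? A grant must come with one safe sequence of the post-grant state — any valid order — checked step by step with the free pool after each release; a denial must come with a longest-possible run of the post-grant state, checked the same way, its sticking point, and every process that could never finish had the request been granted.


GRANT. The post-grant state is safe; one safe sequence: P7, P4, P0, P2, P6, P5.
Key observation: (1, 3) free after granting still covers P7 first, and each release covers the next.
Verifying the post-grant state step by step:
  pool = (1, 3)
  run P7 (needs (1, 1), free (1, 3)); after release of (0, 3) the pool is (1, 6)
  run P4 (needs (1, 5), free (1, 6)); after release of (0, 1) the pool is (1, 7)
  run P0 (needs (0, 7), free (1, 7)); after release of (1, 0) the pool is (2, 7)
  run P2 (needs (2, 7), free (2, 7)); after release of (2, 1) the pool is (4, 8)
  run P6 (needs (4, 8), free (4, 8)); after release of (0, 2) the pool is (4, 10)
  run P5 (needs (3, 7), free (4, 10)); after release of (1, 0) the pool is (5, 10)


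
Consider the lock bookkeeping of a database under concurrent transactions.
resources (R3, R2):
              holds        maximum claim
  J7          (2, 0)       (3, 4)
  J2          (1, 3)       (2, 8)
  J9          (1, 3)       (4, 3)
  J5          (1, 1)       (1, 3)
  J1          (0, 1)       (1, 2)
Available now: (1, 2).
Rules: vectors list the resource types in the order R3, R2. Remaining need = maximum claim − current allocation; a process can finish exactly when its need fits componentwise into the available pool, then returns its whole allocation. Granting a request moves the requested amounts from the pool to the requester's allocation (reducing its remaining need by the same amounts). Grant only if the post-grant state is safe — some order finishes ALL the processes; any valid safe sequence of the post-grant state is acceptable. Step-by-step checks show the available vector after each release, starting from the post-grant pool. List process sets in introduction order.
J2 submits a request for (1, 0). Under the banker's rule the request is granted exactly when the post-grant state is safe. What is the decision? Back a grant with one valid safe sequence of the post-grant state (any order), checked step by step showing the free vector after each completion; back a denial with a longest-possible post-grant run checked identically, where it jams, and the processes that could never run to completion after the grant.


GRANT — the state after the grant stays safe, e.g. via J5, J1, J7, J9, J2.
Key observation: with (0, 2) left after the transfer, J5 can run at once — the state stays safe.
Check on the post-grant state, step by step:
  pool = (0, 2)
  J5: need (0, 2) fits (0, 2); releases (1, 1), pool now (1, 3)
  J1: need (1, 1) fits (1, 3); releases (0, 1), pool now (1, 4)
  J7: need (1, 4) fits (1, 4); releases (2, 0), pool now (3, 4)
  J9: need (3, 0) fits (3, 4); releases (1, 3), pool now (4, 7)
  J2: need (0, 5) fits (4, 7); releases (2, 3), pool now (6, 10)


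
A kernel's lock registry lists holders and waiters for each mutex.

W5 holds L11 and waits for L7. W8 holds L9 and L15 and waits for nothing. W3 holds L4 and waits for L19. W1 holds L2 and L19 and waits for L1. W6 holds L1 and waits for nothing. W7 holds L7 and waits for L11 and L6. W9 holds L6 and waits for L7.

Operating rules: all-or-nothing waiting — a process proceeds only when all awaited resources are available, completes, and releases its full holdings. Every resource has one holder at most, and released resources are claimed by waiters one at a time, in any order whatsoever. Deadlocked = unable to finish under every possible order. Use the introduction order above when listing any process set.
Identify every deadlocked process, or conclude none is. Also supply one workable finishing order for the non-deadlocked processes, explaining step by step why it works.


Deadlocked set: W5, W7 and W9.
Key observation: the wait chain closes on itself along W5 -> W7 -> W5; W9 is caught in further circular waits.
One completion order for the rest: W6, W1, W8, W3.
Walking it through:
  run W6 (it waits on nothing); releases L1
  W1 waits on L1 — all released -> runs and releases L2 and L19
  run W8 (it waits on nothing); releases L9 and L15
  W3 waits on L19 — all released -> runs and releases L4


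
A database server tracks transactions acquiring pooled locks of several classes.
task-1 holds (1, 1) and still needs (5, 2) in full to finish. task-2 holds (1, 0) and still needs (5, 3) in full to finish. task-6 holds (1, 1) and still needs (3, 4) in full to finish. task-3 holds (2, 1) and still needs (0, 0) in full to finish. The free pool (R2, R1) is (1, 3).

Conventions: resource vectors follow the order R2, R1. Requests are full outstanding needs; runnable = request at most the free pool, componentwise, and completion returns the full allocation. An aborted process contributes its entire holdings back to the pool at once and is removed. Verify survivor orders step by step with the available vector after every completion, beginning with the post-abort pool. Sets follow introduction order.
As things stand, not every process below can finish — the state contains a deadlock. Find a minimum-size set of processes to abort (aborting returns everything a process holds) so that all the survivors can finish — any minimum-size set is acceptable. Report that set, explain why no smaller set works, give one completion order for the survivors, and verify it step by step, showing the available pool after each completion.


The answer: abort task-1.
Key observation: before aborting task-1, task-2 was permanently blocked — no order could ever run it; afterwards it completes at step 3.
No smaller set exists: with zero aborts the deadlock remains.
Survivors finish in the order: task-3, task-6, task-2. Verifying each step (pool after the aborts first):
  pool = (2, 4)
  task-3 needs (0, 0) <= (2, 4) -> finishes; pool += (2, 1) = (4, 5)
  task-6 needs (3, 4) <= (4, 5) -> finishes; pool += (1, 1) = (5, 6)
  task-2 needs (5, 3) <= (5, 6) -> finishes; pool += (1, 0) = (6, 6)


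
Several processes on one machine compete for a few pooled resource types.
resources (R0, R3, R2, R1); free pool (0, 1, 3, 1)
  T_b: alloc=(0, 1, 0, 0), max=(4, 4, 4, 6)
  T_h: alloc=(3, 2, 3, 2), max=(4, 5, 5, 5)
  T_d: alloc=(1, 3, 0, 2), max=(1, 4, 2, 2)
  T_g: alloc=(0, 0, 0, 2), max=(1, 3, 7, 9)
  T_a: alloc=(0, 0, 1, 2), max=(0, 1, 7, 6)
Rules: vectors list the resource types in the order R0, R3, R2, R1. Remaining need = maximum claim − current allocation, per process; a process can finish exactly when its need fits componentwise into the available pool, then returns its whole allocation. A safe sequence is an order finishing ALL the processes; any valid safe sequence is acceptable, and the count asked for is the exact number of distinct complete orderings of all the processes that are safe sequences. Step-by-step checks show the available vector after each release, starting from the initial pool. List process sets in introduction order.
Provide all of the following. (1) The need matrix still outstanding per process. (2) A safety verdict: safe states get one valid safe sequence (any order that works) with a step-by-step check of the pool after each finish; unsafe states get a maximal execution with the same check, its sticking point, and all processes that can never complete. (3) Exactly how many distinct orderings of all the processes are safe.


(1) Remaining need (order R0, R3, R2, R1):
  T_b: (4, 3, 4, 6)
  T_h: (1, 3, 2, 3)
  T_d: (0, 1, 2, 0)
  T_g: (1, 3, 7, 7)
  T_a: (0, 1, 6, 4)
(2) SAFE. One safe sequence: T_d, T_h, T_a, T_b, T_g.
Key observation: the order's first zero-slack moment is T_d ((0, 1, 2, 0) needed, (0, 1, 3, 1) free — a requested resource with nothing to spare).
Check, step by step:
  pool = (0, 1, 3, 1)
  T_d: need (0, 1, 2, 0) fits (0, 1, 3, 1); releases (1, 3, 0, 2), pool now (1, 4, 3, 3)
  T_h: need (1, 3, 2, 3) fits (1, 4, 3, 3); releases (3, 2, 3, 2), pool now (4, 6, 6, 5)
  T_a: need (0, 1, 6, 4) fits (4, 6, 6, 5); releases (0, 0, 1, 2), pool now (4, 6, 7, 7)
  T_b: need (4, 3, 4, 6) fits (4, 6, 7, 7); releases (0, 1, 0, 0), pool now (4, 7, 7, 7)
  T_g: need (1, 3, 7, 7) fits (4, 7, 7, 7); releases (0, 0, 0, 2), pool now (4, 7, 7, 9)
(3) Precisely 2 of the possible complete orderings are safe sequences.


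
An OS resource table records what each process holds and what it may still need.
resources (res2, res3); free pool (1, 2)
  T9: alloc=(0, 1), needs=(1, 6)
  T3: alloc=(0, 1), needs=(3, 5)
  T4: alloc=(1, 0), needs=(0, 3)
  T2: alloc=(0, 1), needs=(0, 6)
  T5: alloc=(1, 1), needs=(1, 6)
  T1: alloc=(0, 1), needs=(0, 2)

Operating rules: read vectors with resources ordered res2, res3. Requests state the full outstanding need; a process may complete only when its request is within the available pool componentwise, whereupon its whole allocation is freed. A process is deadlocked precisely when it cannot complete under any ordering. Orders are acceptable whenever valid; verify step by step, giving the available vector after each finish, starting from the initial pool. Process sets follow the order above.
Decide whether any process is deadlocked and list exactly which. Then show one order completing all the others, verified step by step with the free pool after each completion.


Deadlocked: T9, T3, T2 and T5.
Key observation: the wall is res3: completing T1, T4 brings the pool only to (2, 3), and all the rest need more.
The rest can finish in the order T1, T4. Check, step by step:
  pool = (1, 2)
  T1 needs (0, 2) <= (1, 2) -> finishes; pool += (0, 1) = (1, 3)
  T4 needs (0, 3) <= (1, 3) -> finishes; pool += (1, 0) = (2, 3)
The blocked processes can never fit:
  T9 cannot run: need (1, 6) vs free (2, 3) (insufficient res3)
  T3 cannot run: need (3, 5) vs free (2, 3) (insufficient res2 and res3)
  T2 cannot run: need (0, 6) vs free (2, 3) (insufficient res3)
  T5 cannot run: need (1, 6) vs free (2, 3) (insufficient res3)
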